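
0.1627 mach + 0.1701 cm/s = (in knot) 107.7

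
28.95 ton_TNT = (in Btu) 1.148e+08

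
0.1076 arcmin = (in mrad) 0.0313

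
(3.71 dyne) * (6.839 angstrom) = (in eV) 1.584e+05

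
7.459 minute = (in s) 447.5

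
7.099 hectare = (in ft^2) 7.641e+05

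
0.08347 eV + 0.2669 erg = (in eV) 1.666e+11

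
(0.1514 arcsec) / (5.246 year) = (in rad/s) 4.437e-15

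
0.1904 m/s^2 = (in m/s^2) 0.1904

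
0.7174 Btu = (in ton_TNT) 1.809e-07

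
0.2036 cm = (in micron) 2036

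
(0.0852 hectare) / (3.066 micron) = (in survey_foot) 9.117e+08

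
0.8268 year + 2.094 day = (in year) 0.8325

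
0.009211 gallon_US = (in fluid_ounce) 1.179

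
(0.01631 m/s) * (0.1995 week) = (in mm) 1.968e+06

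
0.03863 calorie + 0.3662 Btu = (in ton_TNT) 9.238e-08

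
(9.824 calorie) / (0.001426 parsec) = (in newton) 9.341e-13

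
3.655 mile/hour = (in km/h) 5.882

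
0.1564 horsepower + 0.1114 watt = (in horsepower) 0.1565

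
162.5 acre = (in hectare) 65.76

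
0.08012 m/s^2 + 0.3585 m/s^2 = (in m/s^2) 0.4386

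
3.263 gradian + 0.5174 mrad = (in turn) 0.00824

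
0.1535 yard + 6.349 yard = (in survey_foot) 19.51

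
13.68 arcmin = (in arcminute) 13.68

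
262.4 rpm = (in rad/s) 27.48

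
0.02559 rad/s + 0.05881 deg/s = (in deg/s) 1.525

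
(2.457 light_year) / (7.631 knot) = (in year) 1.878e+08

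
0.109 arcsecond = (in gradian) 3.364e-05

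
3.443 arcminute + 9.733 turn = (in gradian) 3893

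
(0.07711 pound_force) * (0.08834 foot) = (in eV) 5.764e+16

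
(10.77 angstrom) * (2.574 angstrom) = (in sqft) 2.984e-18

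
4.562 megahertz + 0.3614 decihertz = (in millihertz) 4.562e+09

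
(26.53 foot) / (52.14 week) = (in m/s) 2.564e-07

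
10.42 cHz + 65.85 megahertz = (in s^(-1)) 6.585e+07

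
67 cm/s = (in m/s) 0.67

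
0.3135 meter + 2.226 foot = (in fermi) 9.92e+14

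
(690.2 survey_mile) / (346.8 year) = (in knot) 0.0001974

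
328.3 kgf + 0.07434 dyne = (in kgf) 328.3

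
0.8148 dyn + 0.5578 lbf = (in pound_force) 0.5578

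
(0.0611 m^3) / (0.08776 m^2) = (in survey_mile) 0.0004326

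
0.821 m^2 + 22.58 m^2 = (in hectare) 0.00234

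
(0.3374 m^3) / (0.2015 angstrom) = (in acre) 4.138e+06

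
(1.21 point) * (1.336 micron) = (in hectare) 5.703e-14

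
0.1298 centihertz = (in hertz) 0.001298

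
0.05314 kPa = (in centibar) 0.05314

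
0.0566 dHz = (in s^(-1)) 0.00566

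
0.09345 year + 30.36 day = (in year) 0.1766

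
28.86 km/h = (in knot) 15.58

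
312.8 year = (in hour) 2.74e+06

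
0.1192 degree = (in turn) 0.0003311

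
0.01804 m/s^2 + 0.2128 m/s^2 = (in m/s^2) 0.2308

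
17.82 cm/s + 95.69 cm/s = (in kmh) 4.086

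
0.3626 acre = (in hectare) 0.1467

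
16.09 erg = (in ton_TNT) 3.846e-16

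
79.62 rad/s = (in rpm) 760.3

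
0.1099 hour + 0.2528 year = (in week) 13.18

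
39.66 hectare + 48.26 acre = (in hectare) 59.19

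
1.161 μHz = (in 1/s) 1.161e-06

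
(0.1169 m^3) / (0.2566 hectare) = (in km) 4.556e-08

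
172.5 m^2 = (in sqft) 1857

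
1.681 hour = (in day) 0.07004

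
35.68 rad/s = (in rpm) 340.7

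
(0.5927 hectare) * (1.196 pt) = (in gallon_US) 660.6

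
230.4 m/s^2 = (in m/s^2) 230.4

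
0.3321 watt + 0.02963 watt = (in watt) 0.3617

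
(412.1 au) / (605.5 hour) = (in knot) 5.498e+07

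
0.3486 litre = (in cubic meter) 0.0003486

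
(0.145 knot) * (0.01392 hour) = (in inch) 147.2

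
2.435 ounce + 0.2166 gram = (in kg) 0.06925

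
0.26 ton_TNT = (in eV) 6.79e+27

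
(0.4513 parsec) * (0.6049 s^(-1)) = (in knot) 1.637e+16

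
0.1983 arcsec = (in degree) 5.508e-05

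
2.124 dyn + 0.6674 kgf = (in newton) 6.545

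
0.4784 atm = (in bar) 0.4847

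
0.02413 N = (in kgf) 0.002461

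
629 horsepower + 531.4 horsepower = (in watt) 8.653e+05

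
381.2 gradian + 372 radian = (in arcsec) 7.797e+07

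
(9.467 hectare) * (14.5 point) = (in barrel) 3046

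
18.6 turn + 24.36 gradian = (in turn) 18.66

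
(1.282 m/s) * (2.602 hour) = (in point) 3.404e+07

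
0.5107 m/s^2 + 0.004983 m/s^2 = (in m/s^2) 0.5157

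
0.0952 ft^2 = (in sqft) 0.0952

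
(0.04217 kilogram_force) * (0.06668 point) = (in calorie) 2.325e-06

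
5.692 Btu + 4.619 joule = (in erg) 6.01e+10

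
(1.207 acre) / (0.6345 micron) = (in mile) 4.783e+06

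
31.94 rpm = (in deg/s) 191.6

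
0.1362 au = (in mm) 2.038e+13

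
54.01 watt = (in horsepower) 0.07243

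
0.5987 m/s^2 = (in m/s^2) 0.5987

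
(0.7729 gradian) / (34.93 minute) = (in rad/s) 5.793e-06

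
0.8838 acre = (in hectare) 0.3577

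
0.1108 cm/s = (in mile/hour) 0.002479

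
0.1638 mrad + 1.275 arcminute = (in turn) 8.51e-05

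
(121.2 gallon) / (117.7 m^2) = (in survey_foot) 0.01279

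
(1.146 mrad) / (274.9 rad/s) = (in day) 4.825e-11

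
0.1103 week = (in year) 0.002115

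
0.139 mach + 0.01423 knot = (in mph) 105.9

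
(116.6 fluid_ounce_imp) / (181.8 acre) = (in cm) 4.503e-07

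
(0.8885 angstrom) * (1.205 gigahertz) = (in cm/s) 10.71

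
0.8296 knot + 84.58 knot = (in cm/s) 4394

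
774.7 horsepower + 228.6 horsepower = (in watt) 7.482e+05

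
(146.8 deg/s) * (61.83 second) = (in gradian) 1.009e+04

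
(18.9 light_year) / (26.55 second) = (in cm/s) 6.735e+17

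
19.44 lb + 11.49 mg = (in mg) 8.818e+06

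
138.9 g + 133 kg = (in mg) 1.331e+08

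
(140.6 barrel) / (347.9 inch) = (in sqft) 27.23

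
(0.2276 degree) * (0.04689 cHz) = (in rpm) 1.779e-05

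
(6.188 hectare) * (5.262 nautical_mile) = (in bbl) 3.793e+09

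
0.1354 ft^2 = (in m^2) 0.01258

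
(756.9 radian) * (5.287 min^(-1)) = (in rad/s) 66.7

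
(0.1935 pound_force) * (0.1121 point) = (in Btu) 3.226e-08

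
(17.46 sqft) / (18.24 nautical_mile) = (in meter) 4.802e-05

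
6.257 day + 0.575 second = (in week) 0.8939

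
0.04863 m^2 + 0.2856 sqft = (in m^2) 0.07516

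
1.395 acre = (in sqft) 6.077e+04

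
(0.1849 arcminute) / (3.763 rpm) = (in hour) 3.791e-08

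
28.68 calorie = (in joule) 120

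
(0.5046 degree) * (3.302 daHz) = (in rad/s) 0.2908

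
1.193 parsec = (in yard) 4.026e+16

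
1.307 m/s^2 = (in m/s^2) 1.307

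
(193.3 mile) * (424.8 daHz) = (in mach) 3.881e+06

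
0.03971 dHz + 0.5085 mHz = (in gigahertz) 4.48e-12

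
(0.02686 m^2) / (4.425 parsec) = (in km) 1.967e-22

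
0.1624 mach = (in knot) 107.5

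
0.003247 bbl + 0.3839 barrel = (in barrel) 0.3871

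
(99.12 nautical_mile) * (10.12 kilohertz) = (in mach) 5.456e+06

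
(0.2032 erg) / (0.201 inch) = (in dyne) 0.398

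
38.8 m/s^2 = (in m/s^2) 38.8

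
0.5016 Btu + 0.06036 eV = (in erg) 5.292e+09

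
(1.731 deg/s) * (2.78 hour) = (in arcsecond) 6.237e+07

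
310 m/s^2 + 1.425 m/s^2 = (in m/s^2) 311.4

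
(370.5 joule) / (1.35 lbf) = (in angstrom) 6.17e+11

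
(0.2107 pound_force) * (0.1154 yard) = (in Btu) 9.374e-05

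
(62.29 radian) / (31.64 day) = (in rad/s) 2.279e-05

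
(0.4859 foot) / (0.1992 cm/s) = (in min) 1.239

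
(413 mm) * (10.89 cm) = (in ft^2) 0.4841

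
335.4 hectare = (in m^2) 3.354e+06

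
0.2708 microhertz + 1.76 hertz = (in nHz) 1.76e+09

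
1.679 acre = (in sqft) 7.314e+04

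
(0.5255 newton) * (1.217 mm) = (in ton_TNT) 1.529e-13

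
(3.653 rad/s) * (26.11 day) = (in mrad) 8.241e+09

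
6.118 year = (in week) 319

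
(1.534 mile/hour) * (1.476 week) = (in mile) 380.4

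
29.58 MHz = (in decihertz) 2.958e+08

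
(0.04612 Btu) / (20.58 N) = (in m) 2.364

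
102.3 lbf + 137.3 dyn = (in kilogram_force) 46.4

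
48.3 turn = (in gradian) 1.932e+04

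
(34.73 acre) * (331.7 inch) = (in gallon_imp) 2.605e+08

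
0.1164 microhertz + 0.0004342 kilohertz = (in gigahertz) 4.342e-10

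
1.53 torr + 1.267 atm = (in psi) 18.65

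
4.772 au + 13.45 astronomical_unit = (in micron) 2.726e+18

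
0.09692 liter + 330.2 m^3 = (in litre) 3.302e+05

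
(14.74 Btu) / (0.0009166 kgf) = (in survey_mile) 1075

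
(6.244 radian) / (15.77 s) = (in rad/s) 0.3959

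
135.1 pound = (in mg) 6.128e+07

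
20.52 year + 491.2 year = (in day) 1.868e+05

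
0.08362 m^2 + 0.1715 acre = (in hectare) 0.06941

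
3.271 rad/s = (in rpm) 31.24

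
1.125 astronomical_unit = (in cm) 1.683e+13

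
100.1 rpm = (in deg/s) 600.6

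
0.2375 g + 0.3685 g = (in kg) 0.000606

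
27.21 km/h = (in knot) 14.69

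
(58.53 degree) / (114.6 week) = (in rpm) 1.407e-07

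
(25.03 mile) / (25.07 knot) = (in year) 9.904e-05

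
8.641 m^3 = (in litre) 8641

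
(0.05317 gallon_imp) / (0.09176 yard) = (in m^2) 0.002881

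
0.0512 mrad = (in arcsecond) 10.56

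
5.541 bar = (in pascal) 5.541e+05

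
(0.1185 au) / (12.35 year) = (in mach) 0.1337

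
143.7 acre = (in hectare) 58.15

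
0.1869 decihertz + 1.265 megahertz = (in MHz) 1.265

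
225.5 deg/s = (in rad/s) 3.936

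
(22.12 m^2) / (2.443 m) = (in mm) 9054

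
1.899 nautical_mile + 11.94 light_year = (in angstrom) 1.13e+27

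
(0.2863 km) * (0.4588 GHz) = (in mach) 3.858e+08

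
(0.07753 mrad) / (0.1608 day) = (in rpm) 5.329e-08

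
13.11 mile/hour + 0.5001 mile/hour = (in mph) 13.61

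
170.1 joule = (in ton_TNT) 4.065e-08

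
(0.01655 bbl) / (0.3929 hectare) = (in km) 6.697e-10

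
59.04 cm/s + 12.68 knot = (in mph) 15.91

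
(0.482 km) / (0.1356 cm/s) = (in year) 0.01127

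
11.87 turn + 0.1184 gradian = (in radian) 74.58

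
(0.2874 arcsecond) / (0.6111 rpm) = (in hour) 6.048e-09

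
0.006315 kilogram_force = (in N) 0.06193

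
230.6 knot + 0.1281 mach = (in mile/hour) 362.9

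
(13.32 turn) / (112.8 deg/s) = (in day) 0.000492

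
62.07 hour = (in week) 0.3695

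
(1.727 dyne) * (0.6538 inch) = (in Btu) 2.718e-10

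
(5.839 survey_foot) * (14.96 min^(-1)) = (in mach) 0.001303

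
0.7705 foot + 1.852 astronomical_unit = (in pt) 7.854e+14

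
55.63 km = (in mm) 5.563e+07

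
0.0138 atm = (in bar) 0.01398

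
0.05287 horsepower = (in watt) 39.43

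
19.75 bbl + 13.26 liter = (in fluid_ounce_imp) 1.11e+05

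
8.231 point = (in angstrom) 2.904e+07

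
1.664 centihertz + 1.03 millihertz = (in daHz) 0.001767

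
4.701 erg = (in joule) 4.701e-07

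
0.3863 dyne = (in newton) 3.863e-06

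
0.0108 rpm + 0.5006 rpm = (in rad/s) 0.05355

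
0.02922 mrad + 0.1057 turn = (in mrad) 664.2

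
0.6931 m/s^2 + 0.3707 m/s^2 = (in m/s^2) 1.064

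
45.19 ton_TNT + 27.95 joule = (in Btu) 1.792e+08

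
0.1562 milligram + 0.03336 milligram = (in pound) 4.179e-07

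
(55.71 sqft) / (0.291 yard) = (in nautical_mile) 0.0105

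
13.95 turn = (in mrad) 8.765e+04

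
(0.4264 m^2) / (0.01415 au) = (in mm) 2.014e-07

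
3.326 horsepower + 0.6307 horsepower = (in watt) 2951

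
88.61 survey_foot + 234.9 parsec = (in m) 7.248e+18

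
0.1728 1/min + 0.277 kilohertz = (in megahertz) 0.000277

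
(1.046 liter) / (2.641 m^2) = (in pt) 1.123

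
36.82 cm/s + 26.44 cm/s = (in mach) 0.001858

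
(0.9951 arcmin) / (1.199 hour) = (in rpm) 6.404e-07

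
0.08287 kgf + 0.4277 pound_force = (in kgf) 0.2769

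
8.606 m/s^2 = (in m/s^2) 8.606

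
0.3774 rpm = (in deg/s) 2.264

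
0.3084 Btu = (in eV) 2.031e+21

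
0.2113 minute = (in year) 4.02e-07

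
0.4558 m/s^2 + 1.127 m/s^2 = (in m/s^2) 1.583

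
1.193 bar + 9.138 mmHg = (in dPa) 1.205e+06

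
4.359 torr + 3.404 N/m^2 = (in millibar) 5.846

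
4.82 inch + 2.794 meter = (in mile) 0.001812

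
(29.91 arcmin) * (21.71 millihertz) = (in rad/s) 0.0001889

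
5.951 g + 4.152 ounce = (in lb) 0.2726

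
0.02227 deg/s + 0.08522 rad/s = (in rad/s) 0.08561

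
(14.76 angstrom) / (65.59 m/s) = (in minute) 3.751e-13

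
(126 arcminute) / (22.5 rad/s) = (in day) 1.885e-08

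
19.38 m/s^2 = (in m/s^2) 19.38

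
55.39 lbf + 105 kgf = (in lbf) 286.9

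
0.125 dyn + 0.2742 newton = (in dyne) 2.742e+04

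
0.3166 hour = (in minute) 19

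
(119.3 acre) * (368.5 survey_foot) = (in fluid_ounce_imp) 1.909e+12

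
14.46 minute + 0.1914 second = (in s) 867.8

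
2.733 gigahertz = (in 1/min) 1.64e+11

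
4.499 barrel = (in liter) 715.3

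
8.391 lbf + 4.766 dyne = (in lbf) 8.391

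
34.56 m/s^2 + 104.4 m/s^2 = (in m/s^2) 139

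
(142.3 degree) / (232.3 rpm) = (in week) 1.688e-07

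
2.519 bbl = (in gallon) 105.8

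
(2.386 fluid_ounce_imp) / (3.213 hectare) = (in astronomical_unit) 1.41e-20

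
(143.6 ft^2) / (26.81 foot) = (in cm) 163.3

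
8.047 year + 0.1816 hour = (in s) 2.538e+08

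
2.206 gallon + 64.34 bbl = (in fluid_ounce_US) 3.462e+05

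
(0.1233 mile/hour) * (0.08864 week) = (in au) 1.975e-08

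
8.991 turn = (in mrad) 5.649e+04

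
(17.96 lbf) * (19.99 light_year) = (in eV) 9.43e+37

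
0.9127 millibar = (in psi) 0.01324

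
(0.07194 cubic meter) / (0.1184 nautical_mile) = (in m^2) 0.0003281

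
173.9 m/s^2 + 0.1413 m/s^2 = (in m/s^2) 174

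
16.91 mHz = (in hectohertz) 0.0001691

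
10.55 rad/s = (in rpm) 100.7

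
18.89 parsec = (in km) 5.829e+14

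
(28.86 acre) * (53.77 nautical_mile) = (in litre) 1.163e+13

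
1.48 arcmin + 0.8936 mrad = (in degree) 0.07587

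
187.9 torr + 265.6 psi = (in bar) 18.56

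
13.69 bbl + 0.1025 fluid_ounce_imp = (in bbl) 13.69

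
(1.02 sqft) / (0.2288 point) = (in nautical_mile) 0.6339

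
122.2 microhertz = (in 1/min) 0.007332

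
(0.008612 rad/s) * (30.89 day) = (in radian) 2.298e+04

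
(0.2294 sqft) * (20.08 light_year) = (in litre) 4.049e+18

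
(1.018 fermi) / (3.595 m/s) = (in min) 4.72e-18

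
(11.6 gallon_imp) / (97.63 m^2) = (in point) 1.531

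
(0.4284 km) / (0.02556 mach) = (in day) 0.0005697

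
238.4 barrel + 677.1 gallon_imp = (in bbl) 257.8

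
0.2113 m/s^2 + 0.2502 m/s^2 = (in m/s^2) 0.4615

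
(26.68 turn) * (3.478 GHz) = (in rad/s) 5.83e+11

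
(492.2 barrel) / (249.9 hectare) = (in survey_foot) 0.0001027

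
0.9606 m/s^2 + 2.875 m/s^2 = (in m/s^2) 3.836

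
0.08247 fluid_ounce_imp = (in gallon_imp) 0.0005154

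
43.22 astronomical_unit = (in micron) 6.466e+18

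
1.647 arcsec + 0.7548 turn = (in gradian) 301.9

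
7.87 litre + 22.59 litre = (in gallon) 8.047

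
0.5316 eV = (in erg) 8.517e-13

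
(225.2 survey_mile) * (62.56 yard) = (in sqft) 2.232e+08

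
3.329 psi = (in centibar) 22.95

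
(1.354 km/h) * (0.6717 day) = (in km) 21.83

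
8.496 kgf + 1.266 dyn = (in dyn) 8.332e+06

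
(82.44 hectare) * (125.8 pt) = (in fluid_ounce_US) 1.237e+09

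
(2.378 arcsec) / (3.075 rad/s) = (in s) 3.749e-06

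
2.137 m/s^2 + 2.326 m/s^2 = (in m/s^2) 4.463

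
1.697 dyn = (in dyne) 1.697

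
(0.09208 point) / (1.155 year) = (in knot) 1.734e-12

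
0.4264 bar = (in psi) 6.184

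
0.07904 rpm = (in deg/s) 0.4742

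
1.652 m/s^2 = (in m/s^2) 1.652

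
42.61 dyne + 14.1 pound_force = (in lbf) 14.1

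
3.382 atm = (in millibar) 3427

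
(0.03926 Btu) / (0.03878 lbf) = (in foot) 787.8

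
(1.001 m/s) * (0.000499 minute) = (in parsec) 9.713e-19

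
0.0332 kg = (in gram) 33.2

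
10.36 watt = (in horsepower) 0.01389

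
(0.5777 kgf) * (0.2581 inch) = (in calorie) 0.008877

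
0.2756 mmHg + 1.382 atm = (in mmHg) 1051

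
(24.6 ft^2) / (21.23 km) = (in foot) 0.0003532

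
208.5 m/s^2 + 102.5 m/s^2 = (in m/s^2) 311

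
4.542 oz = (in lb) 0.2839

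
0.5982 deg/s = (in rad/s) 0.01044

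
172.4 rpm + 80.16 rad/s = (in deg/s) 5627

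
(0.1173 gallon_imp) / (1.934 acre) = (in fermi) 6.813e+07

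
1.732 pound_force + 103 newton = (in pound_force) 24.89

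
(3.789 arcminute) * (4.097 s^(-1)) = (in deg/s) 0.2587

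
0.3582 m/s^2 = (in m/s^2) 0.3582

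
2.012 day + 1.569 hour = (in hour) 49.86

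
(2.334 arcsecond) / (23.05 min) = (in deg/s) 4.688e-07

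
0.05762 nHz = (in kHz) 5.762e-14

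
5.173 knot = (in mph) 5.953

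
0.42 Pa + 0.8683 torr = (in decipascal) 1162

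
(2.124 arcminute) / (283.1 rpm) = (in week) 3.446e-11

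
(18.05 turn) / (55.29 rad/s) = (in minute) 0.03419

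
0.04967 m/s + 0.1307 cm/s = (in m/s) 0.05098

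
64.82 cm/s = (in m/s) 0.6482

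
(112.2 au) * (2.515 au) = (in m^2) 6.315e+24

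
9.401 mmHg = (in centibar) 1.253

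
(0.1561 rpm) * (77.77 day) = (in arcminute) 3.776e+08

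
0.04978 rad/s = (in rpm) 0.4754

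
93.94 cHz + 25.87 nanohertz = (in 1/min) 56.36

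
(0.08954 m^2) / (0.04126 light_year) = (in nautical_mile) 1.239e-19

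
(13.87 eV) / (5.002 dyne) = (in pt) 1.259e-10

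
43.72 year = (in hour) 3.83e+05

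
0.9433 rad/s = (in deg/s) 54.05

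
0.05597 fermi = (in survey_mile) 3.478e-20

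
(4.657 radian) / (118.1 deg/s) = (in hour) 0.0006276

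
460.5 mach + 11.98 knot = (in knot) 3.048e+05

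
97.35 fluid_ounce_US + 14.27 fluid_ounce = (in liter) 3.301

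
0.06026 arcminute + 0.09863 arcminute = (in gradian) 0.002942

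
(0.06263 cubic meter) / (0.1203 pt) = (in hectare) 0.1476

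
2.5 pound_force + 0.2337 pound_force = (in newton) 12.16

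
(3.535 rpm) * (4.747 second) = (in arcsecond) 3.625e+05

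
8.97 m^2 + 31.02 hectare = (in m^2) 3.102e+05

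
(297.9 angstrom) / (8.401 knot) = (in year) 2.186e-16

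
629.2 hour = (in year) 0.07183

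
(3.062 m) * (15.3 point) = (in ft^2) 0.1779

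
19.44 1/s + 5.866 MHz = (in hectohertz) 5.866e+04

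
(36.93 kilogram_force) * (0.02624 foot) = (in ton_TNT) 6.923e-10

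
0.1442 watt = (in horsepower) 0.0001934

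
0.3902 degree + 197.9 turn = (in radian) 1243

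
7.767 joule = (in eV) 4.848e+19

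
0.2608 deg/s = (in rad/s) 0.004552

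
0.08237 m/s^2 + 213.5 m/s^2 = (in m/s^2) 213.6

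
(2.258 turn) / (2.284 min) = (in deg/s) 5.932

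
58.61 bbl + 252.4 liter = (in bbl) 60.2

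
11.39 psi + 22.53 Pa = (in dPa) 7.855e+05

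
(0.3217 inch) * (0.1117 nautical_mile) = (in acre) 0.0004177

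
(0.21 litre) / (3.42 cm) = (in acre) 1.517e-06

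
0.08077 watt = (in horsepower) 0.0001083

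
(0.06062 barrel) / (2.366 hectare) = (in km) 4.073e-10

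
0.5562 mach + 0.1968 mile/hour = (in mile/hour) 423.8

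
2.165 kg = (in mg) 2.165e+06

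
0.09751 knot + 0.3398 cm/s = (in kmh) 0.1928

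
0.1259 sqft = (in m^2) 0.0117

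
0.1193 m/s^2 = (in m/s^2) 0.1193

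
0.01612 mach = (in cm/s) 548.9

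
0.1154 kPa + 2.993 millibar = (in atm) 0.004093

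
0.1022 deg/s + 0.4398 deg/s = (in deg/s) 0.542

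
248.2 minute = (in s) 1.489e+04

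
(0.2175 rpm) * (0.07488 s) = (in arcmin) 5.863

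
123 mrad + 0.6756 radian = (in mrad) 798.6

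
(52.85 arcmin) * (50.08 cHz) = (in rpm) 0.07352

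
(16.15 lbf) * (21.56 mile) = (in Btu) 2363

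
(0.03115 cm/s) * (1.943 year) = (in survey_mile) 11.86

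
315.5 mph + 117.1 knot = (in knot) 391.3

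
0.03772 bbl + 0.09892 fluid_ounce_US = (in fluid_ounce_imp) 211.2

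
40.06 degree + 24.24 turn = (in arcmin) 5.26e+05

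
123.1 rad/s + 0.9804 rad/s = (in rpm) 1185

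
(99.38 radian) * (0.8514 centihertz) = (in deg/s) 48.48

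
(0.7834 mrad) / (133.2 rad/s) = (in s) 5.881e-06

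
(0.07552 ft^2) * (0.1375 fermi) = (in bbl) 6.068e-18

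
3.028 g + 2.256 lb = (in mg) 1.026e+06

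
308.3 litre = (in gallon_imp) 67.82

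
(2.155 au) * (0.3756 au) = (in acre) 4.476e+18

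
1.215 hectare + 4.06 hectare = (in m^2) 5.275e+04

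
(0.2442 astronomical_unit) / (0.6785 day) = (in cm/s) 6.232e+07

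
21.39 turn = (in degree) 7700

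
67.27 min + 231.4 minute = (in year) 0.0005682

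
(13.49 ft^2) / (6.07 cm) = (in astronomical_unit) 1.38e-10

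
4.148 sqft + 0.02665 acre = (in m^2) 108.2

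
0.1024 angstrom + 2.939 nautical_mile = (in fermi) 5.443e+18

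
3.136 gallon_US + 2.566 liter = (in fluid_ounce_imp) 508.1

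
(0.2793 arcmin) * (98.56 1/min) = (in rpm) 0.001274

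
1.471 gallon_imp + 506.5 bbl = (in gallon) 2.127e+04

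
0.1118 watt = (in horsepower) 0.0001499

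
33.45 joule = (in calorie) 7.995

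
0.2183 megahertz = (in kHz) 218.3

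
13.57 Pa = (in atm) 0.0001339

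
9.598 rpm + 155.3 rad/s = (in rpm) 1493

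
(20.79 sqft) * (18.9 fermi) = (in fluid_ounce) 1.234e-09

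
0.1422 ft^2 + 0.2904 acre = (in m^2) 1175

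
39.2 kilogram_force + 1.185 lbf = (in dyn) 3.897e+07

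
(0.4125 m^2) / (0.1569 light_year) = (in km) 2.779e-19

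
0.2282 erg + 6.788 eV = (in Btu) 2.163e-11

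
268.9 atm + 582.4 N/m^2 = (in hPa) 2.725e+05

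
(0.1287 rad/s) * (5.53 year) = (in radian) 2.244e+07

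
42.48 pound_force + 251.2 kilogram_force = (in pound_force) 596.3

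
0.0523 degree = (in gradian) 0.05811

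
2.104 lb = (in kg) 0.9544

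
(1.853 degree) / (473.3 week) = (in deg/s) 6.473e-09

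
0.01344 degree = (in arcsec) 48.38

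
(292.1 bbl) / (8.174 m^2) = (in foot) 18.64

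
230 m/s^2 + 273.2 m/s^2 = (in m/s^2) 503.2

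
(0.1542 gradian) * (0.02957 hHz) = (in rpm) 0.0684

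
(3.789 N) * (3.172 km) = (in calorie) 2873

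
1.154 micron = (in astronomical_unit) 7.714e-18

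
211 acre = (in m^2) 8.539e+05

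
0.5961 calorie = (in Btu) 0.002364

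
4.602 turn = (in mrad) 2.892e+04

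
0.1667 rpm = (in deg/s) 1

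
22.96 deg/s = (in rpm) 3.827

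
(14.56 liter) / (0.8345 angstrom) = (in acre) 4.311e+04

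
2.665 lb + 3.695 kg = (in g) 4904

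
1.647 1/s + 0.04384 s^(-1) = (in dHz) 16.91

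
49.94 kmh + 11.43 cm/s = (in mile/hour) 31.29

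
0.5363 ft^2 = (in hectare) 4.982e-06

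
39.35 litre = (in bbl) 0.2475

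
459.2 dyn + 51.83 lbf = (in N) 230.6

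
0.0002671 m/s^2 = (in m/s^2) 0.0002671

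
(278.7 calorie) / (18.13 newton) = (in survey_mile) 0.03997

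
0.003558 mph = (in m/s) 0.001591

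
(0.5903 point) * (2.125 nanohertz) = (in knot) 8.602e-13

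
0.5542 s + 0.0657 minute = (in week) 7.434e-06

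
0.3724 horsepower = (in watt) 277.7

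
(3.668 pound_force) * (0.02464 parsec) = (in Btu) 1.176e+13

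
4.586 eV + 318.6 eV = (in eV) 323.2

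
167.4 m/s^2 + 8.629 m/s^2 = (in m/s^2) 176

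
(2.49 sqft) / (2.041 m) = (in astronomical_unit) 7.576e-13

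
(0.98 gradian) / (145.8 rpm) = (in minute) 1.68e-05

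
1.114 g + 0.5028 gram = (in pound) 0.003564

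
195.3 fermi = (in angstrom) 0.001953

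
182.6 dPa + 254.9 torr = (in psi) 4.932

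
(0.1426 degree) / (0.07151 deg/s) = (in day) 2.308e-05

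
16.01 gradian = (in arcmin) 864.5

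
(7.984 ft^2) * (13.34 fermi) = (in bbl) 6.224e-14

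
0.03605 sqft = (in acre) 8.276e-07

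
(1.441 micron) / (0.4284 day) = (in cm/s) 3.893e-09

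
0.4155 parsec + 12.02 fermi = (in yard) 1.402e+16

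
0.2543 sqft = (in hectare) 2.363e-06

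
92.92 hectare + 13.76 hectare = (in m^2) 1.067e+06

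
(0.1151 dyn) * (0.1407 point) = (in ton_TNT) 1.365e-20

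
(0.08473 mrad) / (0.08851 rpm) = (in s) 0.009141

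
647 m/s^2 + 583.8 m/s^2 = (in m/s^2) 1231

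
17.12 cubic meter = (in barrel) 107.7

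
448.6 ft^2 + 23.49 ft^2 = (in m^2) 43.86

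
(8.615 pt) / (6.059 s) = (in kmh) 0.001806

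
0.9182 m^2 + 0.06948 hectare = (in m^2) 695.7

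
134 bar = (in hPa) 1.34e+05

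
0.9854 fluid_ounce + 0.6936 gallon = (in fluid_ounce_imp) 93.43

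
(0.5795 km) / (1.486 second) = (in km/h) 1404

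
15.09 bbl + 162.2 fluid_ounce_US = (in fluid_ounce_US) 8.129e+04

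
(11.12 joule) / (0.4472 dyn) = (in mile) 1545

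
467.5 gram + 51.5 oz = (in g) 1928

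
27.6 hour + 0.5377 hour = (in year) 0.003212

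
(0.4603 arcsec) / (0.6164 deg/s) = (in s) 0.0002074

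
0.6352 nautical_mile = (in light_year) 1.243e-13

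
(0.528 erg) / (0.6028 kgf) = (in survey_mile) 5.55e-12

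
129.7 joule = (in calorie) 31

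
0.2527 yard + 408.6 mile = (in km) 657.6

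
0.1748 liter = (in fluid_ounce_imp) 6.152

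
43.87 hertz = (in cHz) 4387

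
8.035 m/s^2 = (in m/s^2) 8.035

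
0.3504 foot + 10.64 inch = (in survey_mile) 0.0002343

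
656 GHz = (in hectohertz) 6.56e+09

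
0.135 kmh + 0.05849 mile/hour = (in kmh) 0.2291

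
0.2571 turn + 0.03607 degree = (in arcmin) 5556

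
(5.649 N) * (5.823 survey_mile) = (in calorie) 1.265e+04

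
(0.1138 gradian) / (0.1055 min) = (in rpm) 0.002697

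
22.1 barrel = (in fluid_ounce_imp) 1.237e+05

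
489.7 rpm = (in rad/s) 51.28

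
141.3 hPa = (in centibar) 14.13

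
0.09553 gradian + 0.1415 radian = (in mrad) 143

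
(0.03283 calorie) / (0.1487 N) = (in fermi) 9.237e+14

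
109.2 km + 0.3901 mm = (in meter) 1.092e+05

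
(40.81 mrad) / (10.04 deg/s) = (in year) 7.385e-09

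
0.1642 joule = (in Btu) 0.0001556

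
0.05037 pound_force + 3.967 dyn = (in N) 0.2241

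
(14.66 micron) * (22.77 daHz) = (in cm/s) 0.3338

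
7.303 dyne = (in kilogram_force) 7.447e-06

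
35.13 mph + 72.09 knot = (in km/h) 190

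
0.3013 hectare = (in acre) 0.7445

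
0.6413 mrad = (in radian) 0.0006413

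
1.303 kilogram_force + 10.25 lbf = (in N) 58.37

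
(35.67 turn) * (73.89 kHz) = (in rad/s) 1.656e+07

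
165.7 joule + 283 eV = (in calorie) 39.6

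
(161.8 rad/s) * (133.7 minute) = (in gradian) 8.263e+07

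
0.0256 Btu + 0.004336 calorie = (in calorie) 6.46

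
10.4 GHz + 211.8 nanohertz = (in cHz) 1.04e+12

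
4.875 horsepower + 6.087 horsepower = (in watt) 8174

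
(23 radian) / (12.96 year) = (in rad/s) 5.628e-08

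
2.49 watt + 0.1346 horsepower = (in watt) 102.9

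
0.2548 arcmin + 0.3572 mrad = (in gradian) 0.02746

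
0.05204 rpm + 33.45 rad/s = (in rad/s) 33.46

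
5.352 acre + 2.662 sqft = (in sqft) 2.331e+05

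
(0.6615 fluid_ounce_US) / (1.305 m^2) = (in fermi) 1.499e+10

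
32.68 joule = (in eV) 2.04e+20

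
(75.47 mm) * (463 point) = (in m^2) 0.01233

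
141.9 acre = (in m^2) 5.742e+05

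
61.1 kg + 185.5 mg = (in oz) 2155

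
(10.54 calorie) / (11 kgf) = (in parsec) 1.325e-17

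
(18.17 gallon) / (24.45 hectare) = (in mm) 0.0002813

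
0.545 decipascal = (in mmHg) 0.0004088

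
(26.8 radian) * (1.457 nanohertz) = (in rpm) 3.729e-07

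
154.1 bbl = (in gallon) 6472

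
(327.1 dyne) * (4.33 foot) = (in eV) 2.694e+16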